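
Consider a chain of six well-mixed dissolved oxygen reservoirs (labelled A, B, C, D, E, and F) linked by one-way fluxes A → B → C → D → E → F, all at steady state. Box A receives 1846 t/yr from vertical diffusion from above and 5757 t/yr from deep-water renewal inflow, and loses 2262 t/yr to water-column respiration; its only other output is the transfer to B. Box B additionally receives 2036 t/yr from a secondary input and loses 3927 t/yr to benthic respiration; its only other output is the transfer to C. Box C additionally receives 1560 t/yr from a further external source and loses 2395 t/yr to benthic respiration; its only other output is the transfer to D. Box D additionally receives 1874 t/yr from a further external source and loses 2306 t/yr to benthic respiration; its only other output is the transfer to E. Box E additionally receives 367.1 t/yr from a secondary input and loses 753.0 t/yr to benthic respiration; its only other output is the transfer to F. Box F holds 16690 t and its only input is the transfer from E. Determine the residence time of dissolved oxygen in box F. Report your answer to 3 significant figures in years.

9.29 yr

Box A: F(A→B) = (1846 + 5757) − 2262 = 5341.0 t/yr.
Box B: F(B→C) = (5341.0 + 2036) − 3927 = 3450.0 t/yr.
Box C: F(C→D) = (3450.0 + 1560) − 2395 = 2615.0 t/yr.
Box D: F(D→E) = (2615.0 + 1874) − 2306 = 2183.0 t/yr.
Box E: F(E→F) = (2183.0 + 367.1) − 753.0 = 1797.1 t/yr.
Box F throughput = its input = 1797.1 t/yr; τ = 16690 / 1797.1 = 9.287 yr.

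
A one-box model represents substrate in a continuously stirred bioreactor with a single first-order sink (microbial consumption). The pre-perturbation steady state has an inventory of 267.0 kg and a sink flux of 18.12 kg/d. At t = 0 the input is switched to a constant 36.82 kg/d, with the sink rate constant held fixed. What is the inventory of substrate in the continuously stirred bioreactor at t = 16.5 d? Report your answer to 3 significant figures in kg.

453 kg

Residence time τ = M₀/F₀ = 14.74 d. The eventual steady state is M_∞ = M₀·(F₁/F₀) = 267.0 × 36.82/18.12 = 542.55 kg.
The anomaly ΔM(t) = M(t) − M_∞ decays as ΔM₀·e^(−t/τ) with ΔM₀ = 267.0 − 542.55 = −275.5 kg.
At t = 16.5 d, e^(−t/τ) = e^(−1.120) = 0.3264, so ΔM = −89.93 kg and M = 542.55 − 89.93 = 452.62 kg.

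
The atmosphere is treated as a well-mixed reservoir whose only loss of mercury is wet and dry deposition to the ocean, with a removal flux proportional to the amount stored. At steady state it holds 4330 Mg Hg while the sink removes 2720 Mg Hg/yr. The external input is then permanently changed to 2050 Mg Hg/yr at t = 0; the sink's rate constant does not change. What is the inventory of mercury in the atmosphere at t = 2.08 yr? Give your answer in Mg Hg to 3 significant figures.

3550 Mg Hg

Residence time τ = M₀/F₀ = 1.592 yr. The eventual steady state is M_∞ = M₀·(F₁/F₀) = 4330 × 2050/2720 = 3263.4 Mg Hg.
The anomaly ΔM(t) = M(t) − M_∞ decays as ΔM₀·e^(−t/τ) with ΔM₀ = 4330 − 3263.4 = 1067 Mg Hg.
At t = 2.08 yr, e^(−t/τ) = e^(−1.307) = 0.2707, so ΔM = 288.8 Mg Hg and M = 3263.4 + 288.8 = 3552.2 Mg Hg.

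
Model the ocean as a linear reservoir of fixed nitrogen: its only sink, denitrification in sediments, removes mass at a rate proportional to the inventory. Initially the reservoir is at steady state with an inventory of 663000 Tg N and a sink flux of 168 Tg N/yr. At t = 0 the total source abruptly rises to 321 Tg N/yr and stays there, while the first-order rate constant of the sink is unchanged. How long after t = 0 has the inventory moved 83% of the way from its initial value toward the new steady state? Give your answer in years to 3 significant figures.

τ = M₀/F₀ = 663000/168 = 3946 yr.
The remaining gap fraction is e^(−t/τ); 83% covered ⇒ e^(−t/τ) = 0.170.
t = −τ ln(0.170) = 3946 × 1.772 = 6993 yr.

6990 yr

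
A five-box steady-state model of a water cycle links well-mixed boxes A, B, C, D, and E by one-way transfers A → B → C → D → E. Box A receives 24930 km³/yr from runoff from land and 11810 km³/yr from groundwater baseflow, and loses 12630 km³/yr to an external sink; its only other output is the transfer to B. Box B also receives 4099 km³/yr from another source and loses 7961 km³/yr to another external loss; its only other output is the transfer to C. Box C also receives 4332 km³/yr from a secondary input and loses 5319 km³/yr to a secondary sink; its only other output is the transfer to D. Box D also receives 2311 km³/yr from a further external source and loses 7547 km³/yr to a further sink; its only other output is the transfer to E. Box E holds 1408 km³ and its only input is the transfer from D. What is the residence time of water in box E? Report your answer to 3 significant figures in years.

0.100 yr

Box A: F(A→B) = (24930 + 11810) − 12630 = 24110 km³/yr.
Box B: F(B→C) = (24110 + 4099) − 7961 = 20248 km³/yr.
Box C: F(C→D) = (20248 + 4332) − 5319 = 19261 km³/yr.
Box D: F(D→E) = (19261 + 2311) − 7547 = 14025 km³/yr.
Box E throughput = its input = 14025 km³/yr; τ = 1408 / 14025 = 0.1004 yr.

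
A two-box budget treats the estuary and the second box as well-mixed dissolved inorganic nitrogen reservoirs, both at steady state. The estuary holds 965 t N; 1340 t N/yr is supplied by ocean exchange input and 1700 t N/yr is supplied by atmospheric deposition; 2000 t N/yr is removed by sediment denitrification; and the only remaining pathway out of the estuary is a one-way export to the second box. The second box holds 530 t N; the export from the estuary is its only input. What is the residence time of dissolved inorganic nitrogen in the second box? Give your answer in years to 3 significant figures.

Balance the estuary: ΣF_in = 1340 + 1700 = 3040.0 t N/yr.
Export to the second box = ΣF_in − (2000) = 1040.0 t N/yr.
At steady state the output of the second box equals its input, 1040.0 t N/yr.
τ = M / F = 530 / 1040.0 = 0.5096 yr.

0.510 yr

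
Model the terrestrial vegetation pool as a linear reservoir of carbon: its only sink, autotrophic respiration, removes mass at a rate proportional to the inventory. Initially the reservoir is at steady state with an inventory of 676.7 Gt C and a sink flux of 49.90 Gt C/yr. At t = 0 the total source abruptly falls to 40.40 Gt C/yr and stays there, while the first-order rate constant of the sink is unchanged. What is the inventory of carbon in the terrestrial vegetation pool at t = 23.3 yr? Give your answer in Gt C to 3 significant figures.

571 Gt C

Residence time τ = M₀/F₀ = 13.56 yr. The eventual steady state is M_∞ = M₀·(F₁/F₀) = 676.7 × 40.40/49.90 = 547.87 Gt C.
The anomaly ΔM(t) = M(t) − M_∞ decays as ΔM₀·e^(−t/τ) with ΔM₀ = 676.7 − 547.87 = 128.8 Gt C.
At t = 23.3 yr, e^(−t/τ) = e^(−1.718) = 0.1794, so ΔM = 23.11 Gt C and M = 547.87 + 23.11 = 570.98 Gt C.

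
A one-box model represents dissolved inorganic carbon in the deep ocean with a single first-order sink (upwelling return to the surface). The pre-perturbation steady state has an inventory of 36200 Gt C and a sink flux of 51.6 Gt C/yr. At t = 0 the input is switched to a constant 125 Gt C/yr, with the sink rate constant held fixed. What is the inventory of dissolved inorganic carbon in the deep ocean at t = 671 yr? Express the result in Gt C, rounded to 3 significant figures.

67900 Gt C

The sink rate constant is k = F₀/M₀ = 51.6/36200 = 0.001425 yr⁻¹.
Solving dM/dt = F₁ − kM with M(0) = M₀ gives M(t) = F₁/k + (M₀ − F₁/k)·e^(−kt).
F₁/k = 125/0.001425 = 87694 Gt C; kt = 0.001425 × 671 = 0.9565, e^(−kt) = 0.3843.
M(671) = 87694 + (36200 − 87694) × 0.3843 = 87694 − 19790 = 67907 Gt C.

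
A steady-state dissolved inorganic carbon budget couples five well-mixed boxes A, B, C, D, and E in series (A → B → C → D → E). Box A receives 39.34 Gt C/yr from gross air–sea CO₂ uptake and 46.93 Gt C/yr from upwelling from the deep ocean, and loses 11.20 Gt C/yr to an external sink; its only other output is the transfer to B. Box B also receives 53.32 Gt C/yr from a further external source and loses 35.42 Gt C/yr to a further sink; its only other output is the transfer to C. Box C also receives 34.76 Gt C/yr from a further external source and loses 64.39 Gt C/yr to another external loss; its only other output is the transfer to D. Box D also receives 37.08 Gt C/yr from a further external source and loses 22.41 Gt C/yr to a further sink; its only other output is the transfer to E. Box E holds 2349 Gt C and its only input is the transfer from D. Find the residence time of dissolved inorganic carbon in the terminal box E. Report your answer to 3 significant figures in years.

Box A: F(A→B) = (39.34 + 46.93) − 11.20 = 75.070 Gt C/yr.
Box B: F(B→C) = (75.070 + 53.32) − 35.42 = 92.970 Gt C/yr.
Box C: F(C→D) = (92.970 + 34.76) − 64.39 = 63.340 Gt C/yr.
Box D: F(D→E) = (63.340 + 37.08) − 22.41 = 78.010 Gt C/yr.
Box E throughput = its input = 78.010 Gt C/yr; τ = 2349 / 78.010 = 30.11 yr.

30.1 yr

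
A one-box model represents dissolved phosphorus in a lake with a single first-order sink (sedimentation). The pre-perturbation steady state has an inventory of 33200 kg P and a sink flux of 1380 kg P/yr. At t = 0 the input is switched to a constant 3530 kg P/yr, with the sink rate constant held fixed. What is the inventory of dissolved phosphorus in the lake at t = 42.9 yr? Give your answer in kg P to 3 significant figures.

The sink rate constant is k = F₀/M₀ = 1380/33200 = 0.04157 yr⁻¹.
Solving dM/dt = F₁ − kM with M(0) = M₀ gives M(t) = F₁/k + (M₀ − F₁/k)·e^(−kt).
F₁/k = 3530/0.04157 = 84925 kg P; kt = 0.04157 × 42.9 = 1.783, e^(−kt) = 0.1681.
M(42.9) = 84925 + (33200 − 84925) × 0.1681 = 84925 − 8695 = 76230 kg P.

76200 kg P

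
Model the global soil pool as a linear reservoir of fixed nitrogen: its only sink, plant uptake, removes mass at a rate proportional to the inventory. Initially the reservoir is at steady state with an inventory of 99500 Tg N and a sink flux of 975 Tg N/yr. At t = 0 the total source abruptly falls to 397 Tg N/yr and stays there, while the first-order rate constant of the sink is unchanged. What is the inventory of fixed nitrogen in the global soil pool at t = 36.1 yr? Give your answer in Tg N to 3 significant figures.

Residence time τ = M₀/F₀ = 102.1 yr. The eventual steady state is M_∞ = M₀·(F₁/F₀) = 99500 × 397/975 = 40514 Tg N.
The anomaly ΔM(t) = M(t) − M_∞ decays as ΔM₀·e^(−t/τ) with ΔM₀ = 99500 − 40514 = 58990 Tg N.
At t = 36.1 yr, e^(−t/τ) = e^(−0.3537) = 0.7021, so ΔM = 41410 Tg N and M = 40514 + 41410 = 81926 Tg N.

81900 Tg N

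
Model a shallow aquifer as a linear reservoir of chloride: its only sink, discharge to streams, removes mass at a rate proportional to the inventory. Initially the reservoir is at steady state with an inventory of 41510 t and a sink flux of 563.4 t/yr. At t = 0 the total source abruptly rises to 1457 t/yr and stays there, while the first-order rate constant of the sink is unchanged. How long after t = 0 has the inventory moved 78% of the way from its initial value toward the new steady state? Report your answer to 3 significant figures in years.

112 yr

τ = M₀/F₀ = 41510/563.4 = 73.68 yr.
The remaining gap fraction is e^(−t/τ); 78% covered ⇒ e^(−t/τ) = 0.220.
t = −τ ln(0.220) = 73.68 × 1.514 = 111.6 yr.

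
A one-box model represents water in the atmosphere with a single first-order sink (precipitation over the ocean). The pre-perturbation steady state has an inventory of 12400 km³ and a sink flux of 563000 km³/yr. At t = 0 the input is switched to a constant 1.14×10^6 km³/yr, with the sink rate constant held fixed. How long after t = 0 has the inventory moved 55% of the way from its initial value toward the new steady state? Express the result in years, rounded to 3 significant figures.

τ = M₀/F₀ = 12400/563000 = 0.02202 yr.
The remaining gap fraction is e^(−t/τ); 55% covered ⇒ e^(−t/τ) = 0.450.
t = −τ ln(0.450) = 0.02202 × 0.7985 = 0.01759 yr.

0.0176 yr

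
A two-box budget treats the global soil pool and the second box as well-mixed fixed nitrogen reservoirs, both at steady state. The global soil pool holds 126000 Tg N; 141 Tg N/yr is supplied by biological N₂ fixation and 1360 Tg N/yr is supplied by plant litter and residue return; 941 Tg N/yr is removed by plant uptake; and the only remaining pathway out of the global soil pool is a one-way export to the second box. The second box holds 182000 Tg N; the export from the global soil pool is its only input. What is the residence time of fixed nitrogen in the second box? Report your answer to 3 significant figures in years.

Balance the global soil pool: ΣF_in = 141 + 1360 = 1501.0 Tg N/yr.
Export to the second box = ΣF_in − (941) = 560.00 Tg N/yr.
At steady state the output of the second box equals its input, 560.00 Tg N/yr.
τ = M / F = 182000 / 560.00 = 325.0 yr.

325 yr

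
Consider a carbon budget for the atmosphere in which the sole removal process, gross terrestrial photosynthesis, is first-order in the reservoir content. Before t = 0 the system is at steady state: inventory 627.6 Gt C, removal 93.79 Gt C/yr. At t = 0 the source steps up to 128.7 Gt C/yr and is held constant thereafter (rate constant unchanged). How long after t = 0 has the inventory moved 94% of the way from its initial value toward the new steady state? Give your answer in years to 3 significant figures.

τ = M₀/F₀ = 627.6/93.79 = 6.692 yr.
The remaining gap fraction is e^(−t/τ); 94% covered ⇒ e^(−t/τ) = 0.0600.
t = −τ ln(0.0600) = 6.692 × 2.813 = 18.83 yr.

18.8 yr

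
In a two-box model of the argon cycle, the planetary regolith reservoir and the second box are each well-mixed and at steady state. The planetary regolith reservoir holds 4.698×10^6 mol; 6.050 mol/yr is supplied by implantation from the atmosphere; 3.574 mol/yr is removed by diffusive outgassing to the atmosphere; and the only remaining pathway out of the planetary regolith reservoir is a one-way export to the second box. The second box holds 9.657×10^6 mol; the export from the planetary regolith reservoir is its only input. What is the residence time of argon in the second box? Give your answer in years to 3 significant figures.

3.90×10^6 yr

Balance the planetary regolith reservoir: ΣF_in = 6.0500 mol/yr.
Export to the second box = ΣF_in − (3.574) = 2.4760 mol/yr.
At steady state the output of the second box equals its input, 2.4760 mol/yr.
τ = M / F = 9.657×10^6 / 2.4760 = 3.900×10^6 yr.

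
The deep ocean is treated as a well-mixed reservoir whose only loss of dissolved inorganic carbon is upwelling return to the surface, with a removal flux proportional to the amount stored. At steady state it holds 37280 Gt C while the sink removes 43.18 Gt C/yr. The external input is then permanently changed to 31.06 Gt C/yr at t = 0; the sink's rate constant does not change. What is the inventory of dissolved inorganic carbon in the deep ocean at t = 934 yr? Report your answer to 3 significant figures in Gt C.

30400 Gt C

τ = M₀/F₀ = 37280/43.18 = 863.4 yr; rate constant k = 1/τ.
New steady state M_∞ = F₁/k = F₁·τ = 31.06 × 863.4 = 26816 Gt C.
M(t) = M_∞ + (M₀ − M_∞)·e^(−t/τ); t/τ = 934/863.4 = 1.082, so e^(−t/τ) = 0.3390.
M(t) = 26816 + 10460 × 0.3390 = 30363 Gt C.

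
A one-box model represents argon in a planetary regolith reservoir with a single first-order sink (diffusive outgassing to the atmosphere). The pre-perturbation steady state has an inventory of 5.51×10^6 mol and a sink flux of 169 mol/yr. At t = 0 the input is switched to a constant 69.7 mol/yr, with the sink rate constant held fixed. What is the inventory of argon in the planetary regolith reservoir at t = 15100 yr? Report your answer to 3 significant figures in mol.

4.31×10^6 mol

Residence time τ = M₀/F₀ = 32600 yr. The eventual steady state is M_∞ = M₀·(F₁/F₀) = 5.51×10^6 × 69.7/169 = 2.2725×10^6 mol.
The anomaly ΔM(t) = M(t) − M_∞ decays as ΔM₀·e^(−t/τ) with ΔM₀ = 5.51×10^6 − 2.2725×10^6 = 3.238×10^6 mol.
At t = 15100 yr, e^(−t/τ) = e^(−0.4631) = 0.6293, so ΔM = 2.037×10^6 mol and M = 2.2725×10^6 + 2.037×10^6 = 4.3099×10^6 mol.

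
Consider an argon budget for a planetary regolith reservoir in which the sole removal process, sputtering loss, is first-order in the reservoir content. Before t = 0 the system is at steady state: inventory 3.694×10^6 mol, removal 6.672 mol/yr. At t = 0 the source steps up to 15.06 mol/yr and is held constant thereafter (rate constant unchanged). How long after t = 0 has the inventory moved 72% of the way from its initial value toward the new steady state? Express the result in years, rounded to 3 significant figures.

705000 yr

τ = M₀/F₀ = 3.694×10^6/6.672 = 553700 yr.
The remaining gap fraction is e^(−t/τ); 72% covered ⇒ e^(−t/τ) = 0.280.
t = −τ ln(0.280) = 553700 × 1.273 = 704800 yr.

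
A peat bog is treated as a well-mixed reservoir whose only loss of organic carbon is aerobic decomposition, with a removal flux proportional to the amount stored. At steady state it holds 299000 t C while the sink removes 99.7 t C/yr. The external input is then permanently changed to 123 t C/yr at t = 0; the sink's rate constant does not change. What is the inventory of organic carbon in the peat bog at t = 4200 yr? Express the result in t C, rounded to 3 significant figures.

352000 t C

The sink rate constant is k = F₀/M₀ = 99.7/299000 = 0.0003334 yr⁻¹.
Solving dM/dt = F₁ − kM with M(0) = M₀ gives M(t) = F₁/k + (M₀ − F₁/k)·e^(−kt).
F₁/k = 123/0.0003334 = 368880 t C; kt = 0.0003334 × 4200 = 1.400, e^(−kt) = 0.2465.
M(4200) = 368880 + (299000 − 368880) × 0.2465 = 368880 − 17220 = 351650 t C.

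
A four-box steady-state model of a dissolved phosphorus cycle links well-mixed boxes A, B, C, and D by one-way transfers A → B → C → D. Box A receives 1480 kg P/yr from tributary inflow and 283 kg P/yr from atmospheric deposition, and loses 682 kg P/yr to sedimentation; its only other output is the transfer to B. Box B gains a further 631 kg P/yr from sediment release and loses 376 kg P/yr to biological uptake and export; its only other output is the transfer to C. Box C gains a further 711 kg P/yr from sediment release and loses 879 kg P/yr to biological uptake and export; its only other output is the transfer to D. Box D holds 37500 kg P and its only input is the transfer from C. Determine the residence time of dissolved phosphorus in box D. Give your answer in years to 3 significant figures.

Box A: F(A→B) = (1480 + 283) − 682 = 1081.0 kg P/yr.
Box B: F(B→C) = (1081.0 + 631) − 376 = 1336.0 kg P/yr.
Box C: F(C→D) = (1336.0 + 711) − 879 = 1168.0 kg P/yr.
Box D throughput = its input = 1168.0 kg P/yr; τ = 37500 / 1168.0 = 32.11 yr.

32.1 yr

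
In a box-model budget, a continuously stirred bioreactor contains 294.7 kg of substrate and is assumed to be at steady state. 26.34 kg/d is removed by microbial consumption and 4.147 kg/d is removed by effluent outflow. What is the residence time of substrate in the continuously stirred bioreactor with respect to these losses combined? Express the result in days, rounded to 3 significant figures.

9.67 d

Total removal = 26.34 + 4.147 = 30.487 kg/d.
τ = M / ΣF_out = 294.7 / 30.487 = 9.666 d.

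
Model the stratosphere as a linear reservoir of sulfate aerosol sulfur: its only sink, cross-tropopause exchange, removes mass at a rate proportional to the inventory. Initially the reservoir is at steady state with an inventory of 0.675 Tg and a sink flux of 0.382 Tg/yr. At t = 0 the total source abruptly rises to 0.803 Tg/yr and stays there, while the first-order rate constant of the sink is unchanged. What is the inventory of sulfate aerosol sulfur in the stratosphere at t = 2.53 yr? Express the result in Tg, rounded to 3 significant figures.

1.24 Tg

τ = M₀/F₀ = 0.675/0.382 = 1.767 yr; rate constant k = 1/τ.
New steady state M_∞ = F₁/k = F₁·τ = 0.803 × 1.767 = 1.4189 Tg.
M(t) = M_∞ + (M₀ − M_∞)·e^(−t/τ); t/τ = 2.53/1.767 = 1.432, so e^(−t/τ) = 0.2389.
M(t) = 1.4189 − 0.7439 × 0.2389 = 1.2412 Tg.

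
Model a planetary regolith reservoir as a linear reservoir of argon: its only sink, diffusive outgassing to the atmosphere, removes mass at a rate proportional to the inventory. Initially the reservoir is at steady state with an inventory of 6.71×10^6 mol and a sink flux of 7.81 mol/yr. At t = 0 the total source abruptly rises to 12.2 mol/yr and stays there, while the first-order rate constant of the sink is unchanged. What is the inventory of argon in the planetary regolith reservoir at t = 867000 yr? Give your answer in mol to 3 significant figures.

τ = M₀/F₀ = 6.71×10^6/7.81 = 859200 yr; rate constant k = 1/τ.
New steady state M_∞ = F₁/k = F₁·τ = 12.2 × 859200 = 1.0482×10^7 mol.
M(t) = M_∞ + (M₀ − M_∞)·e^(−t/τ); t/τ = 867000/859200 = 1.009, so e^(−t/τ) = 0.3645.
M(t) = 1.0482×10^7 − 3.772×10^6 × 0.3645 = 9.1068×10^6 mol.

9.11×10^6 mol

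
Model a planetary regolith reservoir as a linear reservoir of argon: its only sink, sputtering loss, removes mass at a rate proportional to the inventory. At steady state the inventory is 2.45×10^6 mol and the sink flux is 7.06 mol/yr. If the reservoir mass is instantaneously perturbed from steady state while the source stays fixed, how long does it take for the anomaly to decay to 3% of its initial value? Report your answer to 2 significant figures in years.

For a linear reservoir the anomaly decays as exp(−t/τ) with τ = M/F = 2.45×10^6/7.06 = 347000 yr.
exp(−t/τ) = 0.03 ⇒ t = −τ ln(0.03) = 347000 × 3.507 = 1.217×10^6 yr.

1.2×10^6 yr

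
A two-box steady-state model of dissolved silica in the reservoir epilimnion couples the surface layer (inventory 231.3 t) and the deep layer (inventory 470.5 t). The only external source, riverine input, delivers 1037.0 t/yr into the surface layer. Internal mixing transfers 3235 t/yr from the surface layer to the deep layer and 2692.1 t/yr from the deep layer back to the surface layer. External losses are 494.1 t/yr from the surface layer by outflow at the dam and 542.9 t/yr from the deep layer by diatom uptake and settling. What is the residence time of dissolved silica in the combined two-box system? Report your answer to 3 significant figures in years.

0.677 yr

For the system as a whole, the A↔B exchange is internal and contributes nothing to the throughput; only the external sinks remove mass.
M_total = 231.3 + 470.5 = 701.80 t.
ΣF_external_out = 494.1 + 542.9 = 1037.0 t/yr.
τ = M_total / ΣF_ext = 701.80 / 1037.0 = 0.6768 yr.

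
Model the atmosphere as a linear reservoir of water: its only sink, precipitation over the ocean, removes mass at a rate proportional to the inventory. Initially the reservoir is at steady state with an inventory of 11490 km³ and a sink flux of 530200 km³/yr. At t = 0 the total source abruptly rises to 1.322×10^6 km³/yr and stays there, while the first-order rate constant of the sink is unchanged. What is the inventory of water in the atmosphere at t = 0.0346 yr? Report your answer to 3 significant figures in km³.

25200 km³

Residence time τ = M₀/F₀ = 0.02167 yr. The eventual steady state is M_∞ = M₀·(F₁/F₀) = 11490 × 1.322×10^6/530200 = 28649 km³.
The anomaly ΔM(t) = M(t) − M_∞ decays as ΔM₀·e^(−t/τ) with ΔM₀ = 11490 − 28649 = −17160 km³.
At t = 0.0346 yr, e^(−t/τ) = e^(−1.597) = 0.2026, so ΔM = −3476 km³ and M = 28649 − 3476 = 25173 km³.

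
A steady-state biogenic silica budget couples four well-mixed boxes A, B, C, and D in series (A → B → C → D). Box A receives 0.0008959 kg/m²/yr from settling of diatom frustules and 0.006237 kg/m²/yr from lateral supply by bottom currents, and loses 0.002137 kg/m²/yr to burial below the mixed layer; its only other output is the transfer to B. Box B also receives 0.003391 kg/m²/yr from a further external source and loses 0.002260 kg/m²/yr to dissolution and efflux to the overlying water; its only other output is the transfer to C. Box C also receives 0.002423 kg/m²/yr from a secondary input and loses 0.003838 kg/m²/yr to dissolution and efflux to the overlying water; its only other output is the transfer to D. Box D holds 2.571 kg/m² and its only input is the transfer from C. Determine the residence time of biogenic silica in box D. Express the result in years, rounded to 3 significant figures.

Box A: F(A→B) = (0.0008959 + 0.006237) − 0.002137 = 0.0049959 kg/m²/yr.
Box B: F(B→C) = (0.0049959 + 0.003391) − 0.002260 = 0.0061269 kg/m²/yr.
Box C: F(C→D) = (0.0061269 + 0.002423) − 0.003838 = 0.0047119 kg/m²/yr.
Box D throughput = its input = 0.0047119 kg/m²/yr; τ = 2.571 / 0.0047119 = 545.6 yr.

546 yr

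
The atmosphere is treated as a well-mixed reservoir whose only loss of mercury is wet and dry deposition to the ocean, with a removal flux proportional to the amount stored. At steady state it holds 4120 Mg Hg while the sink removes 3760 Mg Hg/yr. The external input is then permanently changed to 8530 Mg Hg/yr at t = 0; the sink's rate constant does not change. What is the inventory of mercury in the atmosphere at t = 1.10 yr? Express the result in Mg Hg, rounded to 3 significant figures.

7430 Mg Hg

τ = M₀/F₀ = 4120/3760 = 1.096 yr; rate constant k = 1/τ.
New steady state M_∞ = F₁/k = F₁·τ = 8530 × 1.096 = 9346.7 Mg Hg.
M(t) = M_∞ + (M₀ − M_∞)·e^(−t/τ); t/τ = 1.10/1.096 = 1.004, so e^(−t/τ) = 0.3665.
M(t) = 9346.7 − 5227 × 0.3665 = 7431.4 Mg Hg.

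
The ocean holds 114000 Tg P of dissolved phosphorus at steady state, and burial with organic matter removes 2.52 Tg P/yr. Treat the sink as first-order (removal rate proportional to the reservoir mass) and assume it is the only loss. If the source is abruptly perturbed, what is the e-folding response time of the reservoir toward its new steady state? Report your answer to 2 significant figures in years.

45000 yr

For a linear reservoir the response time equals the residence time τ = M/F.
τ = 114000 / 2.52 = 45240 yr.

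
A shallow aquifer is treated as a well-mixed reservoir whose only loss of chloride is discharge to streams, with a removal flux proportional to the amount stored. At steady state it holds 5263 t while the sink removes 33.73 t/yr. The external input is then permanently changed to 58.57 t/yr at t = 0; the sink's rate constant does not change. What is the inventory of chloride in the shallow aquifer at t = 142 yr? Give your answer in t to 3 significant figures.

Residence time τ = M₀/F₀ = 156.0 yr. The eventual steady state is M_∞ = M₀·(F₁/F₀) = 5263 × 58.57/33.73 = 9138.9 t.
The anomaly ΔM(t) = M(t) − M_∞ decays as ΔM₀·e^(−t/τ) with ΔM₀ = 5263 − 9138.9 = −3876 t.
At t = 142 yr, e^(−t/τ) = e^(−0.9101) = 0.4025, so ΔM = −1560 t and M = 9138.9 − 1560 = 7578.8 t.

7580 t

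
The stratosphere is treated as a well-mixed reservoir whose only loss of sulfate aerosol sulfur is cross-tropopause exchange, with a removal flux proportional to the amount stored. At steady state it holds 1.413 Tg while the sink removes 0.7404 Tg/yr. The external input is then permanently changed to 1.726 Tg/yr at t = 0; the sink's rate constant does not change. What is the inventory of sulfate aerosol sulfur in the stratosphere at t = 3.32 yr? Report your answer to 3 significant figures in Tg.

τ = M₀/F₀ = 1.413/0.7404 = 1.908 yr; rate constant k = 1/τ.
New steady state M_∞ = F₁/k = F₁·τ = 1.726 × 1.908 = 3.2939 Tg.
M(t) = M_∞ + (M₀ − M_∞)·e^(−t/τ); t/τ = 3.32/1.908 = 1.740, so e^(−t/τ) = 0.1756.
M(t) = 3.2939 − 1.881 × 0.1756 = 2.9637 Tg.

2.96 Tg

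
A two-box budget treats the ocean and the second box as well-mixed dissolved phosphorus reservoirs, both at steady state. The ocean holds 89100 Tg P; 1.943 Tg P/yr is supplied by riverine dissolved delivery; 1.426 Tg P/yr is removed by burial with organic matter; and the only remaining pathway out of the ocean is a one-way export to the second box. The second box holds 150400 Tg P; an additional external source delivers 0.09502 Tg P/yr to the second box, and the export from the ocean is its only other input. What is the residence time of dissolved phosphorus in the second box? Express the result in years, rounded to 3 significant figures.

246000 yr

Balance the ocean: ΣF_in = 1.9430 Tg P/yr.
Export to the second box = ΣF_in − (1.426) = 0.51700 Tg P/yr.
Total input to the second box = 0.51700 + 0.09502 = 0.61202 Tg P/yr; at steady state this equals its total output.
τ = M / F = 150400 / 0.61202 = 245700 yr.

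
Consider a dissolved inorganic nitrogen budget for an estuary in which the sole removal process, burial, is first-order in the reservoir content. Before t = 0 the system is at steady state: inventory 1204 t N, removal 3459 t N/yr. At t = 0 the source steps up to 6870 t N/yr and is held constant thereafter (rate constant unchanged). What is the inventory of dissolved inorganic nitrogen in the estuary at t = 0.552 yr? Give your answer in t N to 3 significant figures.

τ = M₀/F₀ = 1204/3459 = 0.3481 yr; rate constant k = 1/τ.
New steady state M_∞ = F₁/k = F₁·τ = 6870 × 0.3481 = 2391.3 t N.
M(t) = M_∞ + (M₀ − M_∞)·e^(−t/τ); t/τ = 0.552/0.3481 = 1.586, so e^(−t/τ) = 0.2048.
M(t) = 2391.3 − 1187 × 0.2048 = 2148.2 t N.

2150 t N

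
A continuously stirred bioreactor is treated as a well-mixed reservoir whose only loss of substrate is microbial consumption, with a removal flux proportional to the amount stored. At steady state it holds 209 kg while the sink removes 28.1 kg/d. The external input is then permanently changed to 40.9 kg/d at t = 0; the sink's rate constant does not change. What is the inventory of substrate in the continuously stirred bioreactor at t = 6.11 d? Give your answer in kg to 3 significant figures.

τ = M₀/F₀ = 209/28.1 = 7.438 d; rate constant k = 1/τ.
New steady state M_∞ = F₁/k = F₁·τ = 40.9 × 7.438 = 304.20 kg.
M(t) = M_∞ + (M₀ − M_∞)·e^(−t/τ); t/τ = 6.11/7.438 = 0.8215, so e^(−t/τ) = 0.4398.
M(t) = 304.20 − 95.20 × 0.4398 = 262.33 kg.

262 kg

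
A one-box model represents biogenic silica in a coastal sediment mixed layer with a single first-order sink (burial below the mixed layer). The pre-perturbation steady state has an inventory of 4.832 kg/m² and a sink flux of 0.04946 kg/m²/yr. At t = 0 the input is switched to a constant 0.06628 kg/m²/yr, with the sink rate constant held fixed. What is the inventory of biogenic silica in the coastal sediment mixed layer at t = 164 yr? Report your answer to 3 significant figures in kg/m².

Residence time τ = M₀/F₀ = 97.70 yr. The eventual steady state is M_∞ = M₀·(F₁/F₀) = 4.832 × 0.06628/0.04946 = 6.4752 kg/m².
The anomaly ΔM(t) = M(t) − M_∞ decays as ΔM₀·e^(−t/τ) with ΔM₀ = 4.832 − 6.4752 = −1.643 kg/m².
At t = 164 yr, e^(−t/τ) = e^(−1.679) = 0.1866, so ΔM = −0.3067 kg/m² and M = 6.4752 − 0.3067 = 6.1686 kg/m².

6.17 kg/m²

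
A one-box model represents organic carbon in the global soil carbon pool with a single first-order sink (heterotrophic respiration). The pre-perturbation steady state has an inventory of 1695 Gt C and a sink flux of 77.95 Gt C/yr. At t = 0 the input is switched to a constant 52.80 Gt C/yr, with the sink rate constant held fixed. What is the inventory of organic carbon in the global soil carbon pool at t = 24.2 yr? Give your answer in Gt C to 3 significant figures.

τ = M₀/F₀ = 1695/77.95 = 21.74 yr; rate constant k = 1/τ.
New steady state M_∞ = F₁/k = F₁·τ = 52.80 × 21.74 = 1148.1 Gt C.
M(t) = M_∞ + (M₀ − M_∞)·e^(−t/τ); t/τ = 24.2/21.74 = 1.113, so e^(−t/τ) = 0.3286.
M(t) = 1148.1 + 546.9 × 0.3286 = 1327.8 Gt C.

1330 Gt C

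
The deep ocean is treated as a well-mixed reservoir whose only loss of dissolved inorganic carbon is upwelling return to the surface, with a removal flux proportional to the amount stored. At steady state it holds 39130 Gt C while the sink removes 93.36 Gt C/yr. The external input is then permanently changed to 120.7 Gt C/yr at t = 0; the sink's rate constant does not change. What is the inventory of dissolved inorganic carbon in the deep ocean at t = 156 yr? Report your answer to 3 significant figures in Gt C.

The sink rate constant is k = F₀/M₀ = 93.36/39130 = 0.002386 yr⁻¹.
Solving dM/dt = F₁ − kM with M(0) = M₀ gives M(t) = F₁/k + (M₀ − F₁/k)·e^(−kt).
F₁/k = 120.7/0.002386 = 50589 Gt C; kt = 0.002386 × 156 = 0.3722, e^(−kt) = 0.6892.
M(156) = 50589 + (39130 − 50589) × 0.6892 = 50589 − 7898 = 42691 Gt C.

42700 Gt C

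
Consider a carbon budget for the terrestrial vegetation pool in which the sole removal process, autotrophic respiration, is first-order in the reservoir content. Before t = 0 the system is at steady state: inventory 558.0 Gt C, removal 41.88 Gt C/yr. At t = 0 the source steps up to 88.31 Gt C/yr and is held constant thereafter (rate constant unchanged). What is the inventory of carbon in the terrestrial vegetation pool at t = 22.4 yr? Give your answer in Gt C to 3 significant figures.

The sink rate constant is k = F₀/M₀ = 41.88/558.0 = 0.07505 yr⁻¹.
Solving dM/dt = F₁ − kM with M(0) = M₀ gives M(t) = F₁/k + (M₀ − F₁/k)·e^(−kt).
F₁/k = 88.31/0.07505 = 1176.6 Gt C; kt = 0.07505 × 22.4 = 1.681, e^(−kt) = 0.1861.
M(22.4) = 1176.6 + (558.0 − 1176.6) × 0.1861 = 1176.6 − 115.2 = 1061.5 Gt C.

1060 Gt C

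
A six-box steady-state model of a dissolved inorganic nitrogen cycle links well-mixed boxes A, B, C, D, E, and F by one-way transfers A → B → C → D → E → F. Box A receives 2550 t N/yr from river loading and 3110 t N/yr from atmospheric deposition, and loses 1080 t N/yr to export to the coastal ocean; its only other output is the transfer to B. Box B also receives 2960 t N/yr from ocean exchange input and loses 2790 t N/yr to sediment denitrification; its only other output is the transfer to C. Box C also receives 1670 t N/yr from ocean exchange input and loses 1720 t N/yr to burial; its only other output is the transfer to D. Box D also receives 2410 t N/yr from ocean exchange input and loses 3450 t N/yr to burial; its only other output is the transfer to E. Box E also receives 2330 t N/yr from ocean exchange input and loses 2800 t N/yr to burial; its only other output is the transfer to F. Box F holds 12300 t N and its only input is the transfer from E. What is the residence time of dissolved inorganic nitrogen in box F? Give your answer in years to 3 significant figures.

Box A: F(A→B) = (2550 + 3110) − 1080 = 4580.0 t N/yr.
Box B: F(B→C) = (4580.0 + 2960) − 2790 = 4750.0 t N/yr.
Box C: F(C→D) = (4750.0 + 1670) − 1720 = 4700.0 t N/yr.
Box D: F(D→E) = (4700.0 + 2410) − 3450 = 3660.0 t N/yr.
Box E: F(E→F) = (3660.0 + 2330) − 2800 = 3190.0 t N/yr.
Box F throughput = its input = 3190.0 t N/yr; τ = 12300 / 3190.0 = 3.856 yr.

3.86 yr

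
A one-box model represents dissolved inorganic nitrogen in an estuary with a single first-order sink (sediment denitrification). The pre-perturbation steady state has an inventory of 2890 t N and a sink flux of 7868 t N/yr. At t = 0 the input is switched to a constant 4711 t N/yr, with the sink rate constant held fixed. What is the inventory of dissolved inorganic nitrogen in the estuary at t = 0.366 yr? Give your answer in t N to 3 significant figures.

Residence time τ = M₀/F₀ = 0.3673 yr. The eventual steady state is M_∞ = M₀·(F₁/F₀) = 2890 × 4711/7868 = 1730.4 t N.
The anomaly ΔM(t) = M(t) − M_∞ decays as ΔM₀·e^(−t/τ) with ΔM₀ = 2890 − 1730.4 = 1160 t N.
At t = 0.366 yr, e^(−t/τ) = e^(−0.9964) = 0.3692, so ΔM = 428.1 t N and M = 1730.4 + 428.1 = 2158.5 t N.

2160 t N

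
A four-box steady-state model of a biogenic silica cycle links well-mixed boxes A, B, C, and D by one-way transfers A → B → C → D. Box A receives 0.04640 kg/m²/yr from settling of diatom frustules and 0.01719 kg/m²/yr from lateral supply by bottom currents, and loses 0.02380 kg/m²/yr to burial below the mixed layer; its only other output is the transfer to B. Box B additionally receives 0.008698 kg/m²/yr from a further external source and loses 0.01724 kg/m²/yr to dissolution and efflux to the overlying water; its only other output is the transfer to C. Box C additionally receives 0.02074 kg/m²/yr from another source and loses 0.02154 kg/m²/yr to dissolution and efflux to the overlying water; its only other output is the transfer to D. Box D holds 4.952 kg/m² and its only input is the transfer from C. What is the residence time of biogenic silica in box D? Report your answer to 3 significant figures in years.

Box A: F(A→B) = (0.04640 + 0.01719) − 0.02380 = 0.039790 kg/m²/yr.
Box B: F(B→C) = (0.039790 + 0.008698) − 0.01724 = 0.031248 kg/m²/yr.
Box C: F(C→D) = (0.031248 + 0.02074) − 0.02154 = 0.030448 kg/m²/yr.
Box D throughput = its input = 0.030448 kg/m²/yr; τ = 4.952 / 0.030448 = 162.6 yr.

163 yr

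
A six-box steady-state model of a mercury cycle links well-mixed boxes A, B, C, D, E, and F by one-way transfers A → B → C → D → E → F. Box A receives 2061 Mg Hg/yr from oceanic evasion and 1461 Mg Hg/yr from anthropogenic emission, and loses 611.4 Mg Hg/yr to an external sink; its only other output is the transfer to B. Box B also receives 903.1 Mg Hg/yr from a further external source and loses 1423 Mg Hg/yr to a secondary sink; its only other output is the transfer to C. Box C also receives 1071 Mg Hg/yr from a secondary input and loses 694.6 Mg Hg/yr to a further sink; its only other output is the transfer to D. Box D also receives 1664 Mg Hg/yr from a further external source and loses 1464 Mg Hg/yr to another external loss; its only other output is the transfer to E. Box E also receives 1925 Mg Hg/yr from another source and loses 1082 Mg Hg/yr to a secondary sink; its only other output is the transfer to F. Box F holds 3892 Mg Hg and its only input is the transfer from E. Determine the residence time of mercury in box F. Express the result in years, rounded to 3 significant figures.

Box A: F(A→B) = (2061 + 1461) − 611.4 = 2910.6 Mg Hg/yr.
Box B: F(B→C) = (2910.6 + 903.1) − 1423 = 2390.7 Mg Hg/yr.
Box C: F(C→D) = (2390.7 + 1071) − 694.6 = 2767.1 Mg Hg/yr.
Box D: F(D→E) = (2767.1 + 1664) − 1464 = 2967.1 Mg Hg/yr.
Box E: F(E→F) = (2967.1 + 1925) − 1082 = 3810.1 Mg Hg/yr.
Box F throughput = its input = 3810.1 Mg Hg/yr; τ = 3892 / 3810.1 = 1.021 yr.

1.02 yr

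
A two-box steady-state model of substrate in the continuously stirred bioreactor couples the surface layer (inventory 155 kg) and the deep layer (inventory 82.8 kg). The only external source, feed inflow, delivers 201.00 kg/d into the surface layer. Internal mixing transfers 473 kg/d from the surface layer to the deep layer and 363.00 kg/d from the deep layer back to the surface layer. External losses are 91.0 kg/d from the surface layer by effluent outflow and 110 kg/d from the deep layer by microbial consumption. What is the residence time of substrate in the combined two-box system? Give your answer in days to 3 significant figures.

1.18 d

Residence time in the combined system uses the total inventory and the total *external* removal — internal exchanges between the two boxes cancel.
M_total = 155 + 82.8 = 237.80 kg.
ΣF_external_out = 91.0 + 110 = 201.00 kg/d.
τ = M_total / ΣF_ext = 237.80 / 201.00 = 1.183 d.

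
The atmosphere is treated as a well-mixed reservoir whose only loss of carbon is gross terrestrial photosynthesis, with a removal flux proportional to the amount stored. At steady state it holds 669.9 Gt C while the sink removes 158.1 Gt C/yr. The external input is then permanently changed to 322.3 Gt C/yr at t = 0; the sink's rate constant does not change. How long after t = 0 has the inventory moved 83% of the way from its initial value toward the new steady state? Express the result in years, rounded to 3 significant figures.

τ = M₀/F₀ = 669.9/158.1 = 4.237 yr.
The remaining gap fraction is e^(−t/τ); 83% covered ⇒ e^(−t/τ) = 0.170.
t = −τ ln(0.170) = 4.237 × 1.772 = 7.508 yr.

7.51 yr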